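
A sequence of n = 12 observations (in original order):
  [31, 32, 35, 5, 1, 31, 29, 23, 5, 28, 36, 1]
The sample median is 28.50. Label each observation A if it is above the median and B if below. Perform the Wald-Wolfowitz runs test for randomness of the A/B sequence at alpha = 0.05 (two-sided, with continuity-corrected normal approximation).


Step 1: Compute median = 28.50; label A = above, B = below.
Labels in order: AAABBAABBBAB  (n_A = 6, n_B = 6)
Step 2: Count runs R = 6.
Step 3: Under H0 (random ordering), E[R] = 2*n_A*n_B/(n_A+n_B) + 1 = 2*6*6/12 + 1 = 7.0000.
        Var[R] = 2*n_A*n_B*(2*n_A*n_B - n_A - n_B) / ((n_A+n_B)^2 * (n_A+n_B-1)) = 4320/1584 = 2.7273.
        SD[R] = 1.6514.
Step 4: Continuity-corrected z = (R + 0.5 - E[R]) / SD[R] = (6 + 0.5 - 7.0000) / 1.6514 = -0.3028.
Step 5: Two-sided p-value via normal approximation = 2*(1 - Phi(|z|)) = 0.762069.
Step 6: alpha = 0.05. fail to reject H0.

R = 6, z = -0.3028, p = 0.762069, fail to reject H0.


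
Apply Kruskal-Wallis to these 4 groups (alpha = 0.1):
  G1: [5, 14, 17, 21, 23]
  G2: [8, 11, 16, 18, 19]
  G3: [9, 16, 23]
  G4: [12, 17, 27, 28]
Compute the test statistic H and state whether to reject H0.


Step 1: Combine all N = 17 observations and assign midranks.
sorted (value, group, rank): (5,G1,1), (8,G2,2), (9,G3,3), (11,G2,4), (12,G4,5), (14,G1,6), (16,G2,7.5), (16,G3,7.5), (17,G1,9.5), (17,G4,9.5), (18,G2,11), (19,G2,12), (21,G1,13), (23,G1,14.5), (23,G3,14.5), (27,G4,16), (28,G4,17)
Step 2: Sum ranks within each group.
R_1 = 44 (n_1 = 5)
R_2 = 36.5 (n_2 = 5)
R_3 = 25 (n_3 = 3)
R_4 = 47.5 (n_4 = 4)
Step 3: H = 12/(N(N+1)) * sum(R_i^2/n_i) - 3(N+1)
     = 12/(17*18) * (44^2/5 + 36.5^2/5 + 25^2/3 + 47.5^2/4) - 3*18
     = 0.039216 * 1426.05 - 54
     = 1.923366.
Step 4: Ties present; correction factor C = 1 - 18/(17^3 - 17) = 0.996324. Corrected H = 1.923366 / 0.996324 = 1.930463.
Step 5: Under H0, H ~ chi^2(3); p-value = 0.586964.
Step 6: alpha = 0.1. fail to reject H0.

H = 1.9305, df = 3, p = 0.586964, fail to reject H0.


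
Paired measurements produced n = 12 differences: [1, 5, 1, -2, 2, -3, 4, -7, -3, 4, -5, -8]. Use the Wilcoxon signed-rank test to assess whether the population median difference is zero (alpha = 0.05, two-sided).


Step 1: Drop any zero differences (none here) and take |d_i|.
|d| = [1, 5, 1, 2, 2, 3, 4, 7, 3, 4, 5, 8]
Step 2: Midrank |d_i| (ties get averaged ranks).
ranks: |1|->1.5, |5|->9.5, |1|->1.5, |2|->3.5, |2|->3.5, |3|->5.5, |4|->7.5, |7|->11, |3|->5.5, |4|->7.5, |5|->9.5, |8|->12
Step 3: Attach original signs; sum ranks with positive sign and with negative sign.
W+ = 1.5 + 9.5 + 1.5 + 3.5 + 7.5 + 7.5 = 31
W- = 3.5 + 5.5 + 11 + 5.5 + 9.5 + 12 = 47
(Check: W+ + W- = 78 should equal n(n+1)/2 = 78.)
Step 4: Test statistic W = min(W+, W-) = 31.
Step 5: Ties in |d|, so use the tie-corrected normal approximation.
        E[W] = n(n+1)/4 = 12*13/4 = 39.
        Tie groups: |d|=1 (t=2), |d|=2 (t=2), |d|=3 (t=2), |d|=4 (t=2), |d|=5 (t=2); sum(t^3 - t) = 30.
        Var[W] = n(n+1)(2n+1)/24 - sum(t^3-t)/48 = 3900/24 - 30/48 = 161.875.
        z = (W - E[W]) / sqrt(Var[W]) = (31 - 39) / 12.7230 = -0.6288.
        Two-sided p = 2*Phi(z) = 0.529492.
Step 6: alpha = 0.05. fail to reject H0.

W+ = 31, W- = 47, W = min = 31, p = 0.529492, fail to reject H0.


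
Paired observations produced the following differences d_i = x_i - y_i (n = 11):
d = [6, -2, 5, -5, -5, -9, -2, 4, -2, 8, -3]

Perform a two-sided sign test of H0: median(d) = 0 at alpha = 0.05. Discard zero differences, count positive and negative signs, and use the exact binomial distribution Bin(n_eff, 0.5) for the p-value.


Step 1: Discard zero differences. Original n = 11; n_eff = number of nonzero differences = 11.
Nonzero differences (with sign): +6, -2, +5, -5, -5, -9, -2, +4, -2, +8, -3
Step 2: Count signs: positive = 4, negative = 7.
Step 3: Under H0: P(positive) = 0.5, so the number of positives S ~ Bin(11, 0.5).
Step 4: Two-sided exact p-value = sum of Bin(11,0.5) probabilities at or below the observed probability = 0.548828.
Step 5: alpha = 0.05. fail to reject H0.

n_eff = 11, pos = 4, neg = 7, p = 0.548828, fail to reject H0.


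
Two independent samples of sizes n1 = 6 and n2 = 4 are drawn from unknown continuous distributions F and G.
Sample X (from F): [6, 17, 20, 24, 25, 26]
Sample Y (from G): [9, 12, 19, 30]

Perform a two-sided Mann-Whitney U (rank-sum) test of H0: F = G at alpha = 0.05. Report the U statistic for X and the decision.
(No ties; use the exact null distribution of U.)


Step 1: Combine and sort all 10 observations; assign midranks.
sorted (value, group): (6,X), (9,Y), (12,Y), (17,X), (19,Y), (20,X), (24,X), (25,X), (26,X), (30,Y)
ranks: 6->1, 9->2, 12->3, 17->4, 19->5, 20->6, 24->7, 25->8, 26->9, 30->10
Step 2: Rank sum for X: R1 = 1 + 4 + 6 + 7 + 8 + 9 = 35.
Step 3: U_X = R1 - n1(n1+1)/2 = 35 - 6*7/2 = 35 - 21 = 14.
       U_Y = n1*n2 - U_X = 24 - 14 = 10.
Step 4: No ties, so the exact null distribution of U (based on enumerating the C(10,6) = 210 equally likely rank assignments) gives the two-sided p-value.
Step 5: p-value = 0.761905; compare to alpha = 0.05. fail to reject H0.

U_X = 14, p = 0.761905, fail to reject H0 at alpha = 0.05.


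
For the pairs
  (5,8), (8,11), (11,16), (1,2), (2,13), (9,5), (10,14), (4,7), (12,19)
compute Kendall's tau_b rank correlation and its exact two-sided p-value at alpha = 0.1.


Step 1: Enumerate the 36 unordered pairs (i,j) with i<j and classify each by sign(x_j-x_i) * sign(y_j-y_i).
  (1,2):dx=+3,dy=+3->C; (1,3):dx=+6,dy=+8->C; (1,4):dx=-4,dy=-6->C; (1,5):dx=-3,dy=+5->D
  (1,6):dx=+4,dy=-3->D; (1,7):dx=+5,dy=+6->C; (1,8):dx=-1,dy=-1->C; (1,9):dx=+7,dy=+11->C
  (2,3):dx=+3,dy=+5->C; (2,4):dx=-7,dy=-9->C; (2,5):dx=-6,dy=+2->D; (2,6):dx=+1,dy=-6->D
  (2,7):dx=+2,dy=+3->C; (2,8):dx=-4,dy=-4->C; (2,9):dx=+4,dy=+8->C; (3,4):dx=-10,dy=-14->C
  (3,5):dx=-9,dy=-3->C; (3,6):dx=-2,dy=-11->C; (3,7):dx=-1,dy=-2->C; (3,8):dx=-7,dy=-9->C
  (3,9):dx=+1,dy=+3->C; (4,5):dx=+1,dy=+11->C; (4,6):dx=+8,dy=+3->C; (4,7):dx=+9,dy=+12->C
  (4,8):dx=+3,dy=+5->C; (4,9):dx=+11,dy=+17->C; (5,6):dx=+7,dy=-8->D; (5,7):dx=+8,dy=+1->C
  (5,8):dx=+2,dy=-6->D; (5,9):dx=+10,dy=+6->C; (6,7):dx=+1,dy=+9->C; (6,8):dx=-5,dy=+2->D
  (6,9):dx=+3,dy=+14->C; (7,8):dx=-6,dy=-7->C; (7,9):dx=+2,dy=+5->C; (8,9):dx=+8,dy=+12->C
Step 2: C = 29, D = 7, total pairs = 36.
Step 3: tau = (C - D)/(n(n-1)/2) = (29 - 7)/36 = 0.611111.
Step 4: Exact two-sided p-value (enumerate n! = 362880 permutations of y under H0): p = 0.024741.
Step 5: alpha = 0.1. reject H0.

tau_b = 0.6111 (C=29, D=7), p = 0.024741, reject H0.


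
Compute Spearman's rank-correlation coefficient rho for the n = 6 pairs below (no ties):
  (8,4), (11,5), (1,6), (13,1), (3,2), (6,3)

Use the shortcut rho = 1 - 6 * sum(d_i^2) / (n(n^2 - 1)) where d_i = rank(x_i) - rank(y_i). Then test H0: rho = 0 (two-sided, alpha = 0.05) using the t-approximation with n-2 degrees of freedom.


Step 1: Rank x and y separately (midranks; no ties here).
rank(x): 8->4, 11->5, 1->1, 13->6, 3->2, 6->3
rank(y): 4->4, 5->5, 6->6, 1->1, 2->2, 3->3
Step 2: d_i = R_x(i) - R_y(i); compute d_i^2.
  (4-4)^2=0, (5-5)^2=0, (1-6)^2=25, (6-1)^2=25, (2-2)^2=0, (3-3)^2=0
sum(d^2) = 50.
Step 3: rho = 1 - 6*50 / (6*(6^2 - 1)) = 1 - 300/210 = -0.428571.
Step 4: Under H0, t = rho * sqrt((n-2)/(1-rho^2)) = -0.9487 ~ t(4).
Step 5: Two-sided p-value from the t-distribution with 4 df = 0.396501.
Step 6: alpha = 0.05. fail to reject H0.

rho = -0.4286, p = 0.396501, fail to reject H0 at alpha = 0.05.


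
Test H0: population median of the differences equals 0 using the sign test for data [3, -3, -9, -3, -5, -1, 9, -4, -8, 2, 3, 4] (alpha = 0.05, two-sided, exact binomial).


Step 1: Discard zero differences. Original n = 12; n_eff = number of nonzero differences = 12.
Nonzero differences (with sign): +3, -3, -9, -3, -5, -1, +9, -4, -8, +2, +3, +4
Step 2: Count signs: positive = 5, negative = 7.
Step 3: Under H0: P(positive) = 0.5, so the number of positives S ~ Bin(12, 0.5).
Step 4: Two-sided exact p-value = sum of Bin(12,0.5) probabilities at or below the observed probability = 0.774414.
Step 5: alpha = 0.05. fail to reject H0.

n_eff = 12, pos = 5, neg = 7, p = 0.774414, fail to reject H0.


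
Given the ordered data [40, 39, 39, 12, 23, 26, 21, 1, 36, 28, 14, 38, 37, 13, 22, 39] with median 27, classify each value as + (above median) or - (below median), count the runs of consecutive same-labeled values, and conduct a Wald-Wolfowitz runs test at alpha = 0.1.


Step 1: Compute median = 27; label A = above, B = below.
Labels in order: AAABBBBBAABAABBA  (n_A = 8, n_B = 8)
Step 2: Count runs R = 7.
Step 3: Under H0 (random ordering), E[R] = 2*n_A*n_B/(n_A+n_B) + 1 = 2*8*8/16 + 1 = 9.0000.
        Var[R] = 2*n_A*n_B*(2*n_A*n_B - n_A - n_B) / ((n_A+n_B)^2 * (n_A+n_B-1)) = 14336/3840 = 3.7333.
        SD[R] = 1.9322.
Step 4: Continuity-corrected z = (R + 0.5 - E[R]) / SD[R] = (7 + 0.5 - 9.0000) / 1.9322 = -0.7763.
Step 5: Two-sided p-value via normal approximation = 2*(1 - Phi(|z|)) = 0.437558.
Step 6: alpha = 0.1. fail to reject H0.

R = 7, z = -0.7763, p = 0.437558, fail to reject H0.


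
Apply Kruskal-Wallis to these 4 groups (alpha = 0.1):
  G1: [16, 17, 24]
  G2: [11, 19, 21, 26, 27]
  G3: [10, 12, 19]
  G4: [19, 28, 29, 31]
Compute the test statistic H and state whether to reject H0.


Step 1: Combine all N = 15 observations and assign midranks.
sorted (value, group, rank): (10,G3,1), (11,G2,2), (12,G3,3), (16,G1,4), (17,G1,5), (19,G2,7), (19,G3,7), (19,G4,7), (21,G2,9), (24,G1,10), (26,G2,11), (27,G2,12), (28,G4,13), (29,G4,14), (31,G4,15)
Step 2: Sum ranks within each group.
R_1 = 19 (n_1 = 3)
R_2 = 41 (n_2 = 5)
R_3 = 11 (n_3 = 3)
R_4 = 49 (n_4 = 4)
Step 3: H = 12/(N(N+1)) * sum(R_i^2/n_i) - 3(N+1)
     = 12/(15*16) * (19^2/3 + 41^2/5 + 11^2/3 + 49^2/4) - 3*16
     = 0.050000 * 1097.12 - 48
     = 6.855833.
Step 4: Ties present; correction factor C = 1 - 24/(15^3 - 15) = 0.992857. Corrected H = 6.855833 / 0.992857 = 6.905156.
Step 5: Under H0, H ~ chi^2(3); p-value = 0.074983.
Step 6: alpha = 0.1. reject H0.

H = 6.9052, df = 3, p = 0.074983, reject H0.


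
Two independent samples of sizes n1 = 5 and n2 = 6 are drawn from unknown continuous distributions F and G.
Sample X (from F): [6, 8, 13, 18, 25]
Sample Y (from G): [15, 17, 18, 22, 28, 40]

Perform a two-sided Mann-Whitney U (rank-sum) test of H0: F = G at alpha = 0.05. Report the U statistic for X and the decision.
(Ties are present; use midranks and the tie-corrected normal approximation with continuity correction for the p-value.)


Step 1: Combine and sort all 11 observations; assign midranks.
sorted (value, group): (6,X), (8,X), (13,X), (15,Y), (17,Y), (18,X), (18,Y), (22,Y), (25,X), (28,Y), (40,Y)
ranks: 6->1, 8->2, 13->3, 15->4, 17->5, 18->6.5, 18->6.5, 22->8, 25->9, 28->10, 40->11
Step 2: Rank sum for X: R1 = 1 + 2 + 3 + 6.5 + 9 = 21.5.
Step 3: U_X = R1 - n1(n1+1)/2 = 21.5 - 5*6/2 = 21.5 - 15 = 6.5.
       U_Y = n1*n2 - U_X = 30 - 6.5 = 23.5.
Step 4: Ties are present, so use the tie-corrected normal approximation (with continuity correction) for the p-value.
Step 5: p-value = 0.143215; compare to alpha = 0.05. fail to reject H0.

U_X = 6.5, p = 0.143215, fail to reject H0 at alpha = 0.05.


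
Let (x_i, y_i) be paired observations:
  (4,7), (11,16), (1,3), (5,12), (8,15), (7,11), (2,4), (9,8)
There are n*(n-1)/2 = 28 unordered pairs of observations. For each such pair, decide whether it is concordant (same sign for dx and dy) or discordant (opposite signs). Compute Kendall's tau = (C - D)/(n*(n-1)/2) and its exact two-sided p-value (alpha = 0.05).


Step 1: Enumerate the 28 unordered pairs (i,j) with i<j and classify each by sign(x_j-x_i) * sign(y_j-y_i).
  (1,2):dx=+7,dy=+9->C; (1,3):dx=-3,dy=-4->C; (1,4):dx=+1,dy=+5->C; (1,5):dx=+4,dy=+8->C
  (1,6):dx=+3,dy=+4->C; (1,7):dx=-2,dy=-3->C; (1,8):dx=+5,dy=+1->C; (2,3):dx=-10,dy=-13->C
  (2,4):dx=-6,dy=-4->C; (2,5):dx=-3,dy=-1->C; (2,6):dx=-4,dy=-5->C; (2,7):dx=-9,dy=-12->C
  (2,8):dx=-2,dy=-8->C; (3,4):dx=+4,dy=+9->C; (3,5):dx=+7,dy=+12->C; (3,6):dx=+6,dy=+8->C
  (3,7):dx=+1,dy=+1->C; (3,8):dx=+8,dy=+5->C; (4,5):dx=+3,dy=+3->C; (4,6):dx=+2,dy=-1->D
  (4,7):dx=-3,dy=-8->C; (4,8):dx=+4,dy=-4->D; (5,6):dx=-1,dy=-4->C; (5,7):dx=-6,dy=-11->C
  (5,8):dx=+1,dy=-7->D; (6,7):dx=-5,dy=-7->C; (6,8):dx=+2,dy=-3->D; (7,8):dx=+7,dy=+4->C
Step 2: C = 24, D = 4, total pairs = 28.
Step 3: tau = (C - D)/(n(n-1)/2) = (24 - 4)/28 = 0.714286.
Step 4: Exact two-sided p-value (enumerate n! = 40320 permutations of y under H0): p = 0.014137.
Step 5: alpha = 0.05. reject H0.

tau_b = 0.7143 (C=24, D=4), p = 0.014137, reject H0.


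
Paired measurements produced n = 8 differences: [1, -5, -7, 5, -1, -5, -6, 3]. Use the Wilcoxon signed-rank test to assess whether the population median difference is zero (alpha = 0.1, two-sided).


Step 1: Drop any zero differences (none here) and take |d_i|.
|d| = [1, 5, 7, 5, 1, 5, 6, 3]
Step 2: Midrank |d_i| (ties get averaged ranks).
ranks: |1|->1.5, |5|->5, |7|->8, |5|->5, |1|->1.5, |5|->5, |6|->7, |3|->3
Step 3: Attach original signs; sum ranks with positive sign and with negative sign.
W+ = 1.5 + 5 + 3 = 9.5
W- = 5 + 8 + 1.5 + 5 + 7 = 26.5
(Check: W+ + W- = 36 should equal n(n+1)/2 = 36.)
Step 4: Test statistic W = min(W+, W-) = 9.5.
Step 5: Ties in |d|, so use the tie-corrected normal approximation.
        E[W] = n(n+1)/4 = 8*9/4 = 18.
        Tie groups: |d|=1 (t=2), |d|=5 (t=3); sum(t^3 - t) = 30.
        Var[W] = n(n+1)(2n+1)/24 - sum(t^3-t)/48 = 1224/24 - 30/48 = 50.375.
        z = (W - E[W]) / sqrt(Var[W]) = (9.5 - 18) / 7.0975 = -1.1976.
        Two-sided p = 2*Phi(z) = 0.231073.
Step 6: alpha = 0.1. fail to reject H0.

W+ = 9.5, W- = 26.5, W = min = 9.5, p = 0.231073, fail to reject H0.


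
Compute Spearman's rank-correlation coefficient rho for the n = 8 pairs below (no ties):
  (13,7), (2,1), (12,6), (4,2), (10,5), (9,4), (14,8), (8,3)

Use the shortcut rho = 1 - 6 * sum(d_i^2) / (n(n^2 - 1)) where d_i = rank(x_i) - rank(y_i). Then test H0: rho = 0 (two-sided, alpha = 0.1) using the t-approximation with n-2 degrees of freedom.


Step 1: Rank x and y separately (midranks; no ties here).
rank(x): 13->7, 2->1, 12->6, 4->2, 10->5, 9->4, 14->8, 8->3
rank(y): 7->7, 1->1, 6->6, 2->2, 5->5, 4->4, 8->8, 3->3
Step 2: d_i = R_x(i) - R_y(i); compute d_i^2.
  (7-7)^2=0, (1-1)^2=0, (6-6)^2=0, (2-2)^2=0, (5-5)^2=0, (4-4)^2=0, (8-8)^2=0, (3-3)^2=0
sum(d^2) = 0.
Step 3: rho = 1 - 6*0 / (8*(8^2 - 1)) = 1 - 0/504 = 1.000000.
Step 5: Two-sided p-value from the t-distribution with 6 df = 0.000000.
Step 6: alpha = 0.1. reject H0.

rho = 1.0000, p = 0.000000, reject H0 at alpha = 0.1.


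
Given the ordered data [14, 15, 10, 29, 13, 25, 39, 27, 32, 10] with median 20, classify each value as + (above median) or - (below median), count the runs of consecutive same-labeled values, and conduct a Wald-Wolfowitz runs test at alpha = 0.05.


Step 1: Compute median = 20; label A = above, B = below.
Labels in order: BBBABAAAAB  (n_A = 5, n_B = 5)
Step 2: Count runs R = 5.
Step 3: Under H0 (random ordering), E[R] = 2*n_A*n_B/(n_A+n_B) + 1 = 2*5*5/10 + 1 = 6.0000.
        Var[R] = 2*n_A*n_B*(2*n_A*n_B - n_A - n_B) / ((n_A+n_B)^2 * (n_A+n_B-1)) = 2000/900 = 2.2222.
        SD[R] = 1.4907.
Step 4: Continuity-corrected z = (R + 0.5 - E[R]) / SD[R] = (5 + 0.5 - 6.0000) / 1.4907 = -0.3354.
Step 5: Two-sided p-value via normal approximation = 2*(1 - Phi(|z|)) = 0.737316.
Step 6: alpha = 0.05. fail to reject H0.

R = 5, z = -0.3354, p = 0.737316, fail to reject H0.


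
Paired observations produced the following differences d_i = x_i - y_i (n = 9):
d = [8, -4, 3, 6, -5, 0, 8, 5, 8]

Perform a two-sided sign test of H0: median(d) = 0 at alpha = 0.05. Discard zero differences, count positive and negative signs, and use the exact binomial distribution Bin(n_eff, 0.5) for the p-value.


Step 1: Discard zero differences. Original n = 9; n_eff = number of nonzero differences = 8.
Nonzero differences (with sign): +8, -4, +3, +6, -5, +8, +5, +8
Step 2: Count signs: positive = 6, negative = 2.
Step 3: Under H0: P(positive) = 0.5, so the number of positives S ~ Bin(8, 0.5).
Step 4: Two-sided exact p-value = sum of Bin(8,0.5) probabilities at or below the observed probability = 0.289062.
Step 5: alpha = 0.05. fail to reject H0.

n_eff = 8, pos = 6, neg = 2, p = 0.289062, fail to reject H0.


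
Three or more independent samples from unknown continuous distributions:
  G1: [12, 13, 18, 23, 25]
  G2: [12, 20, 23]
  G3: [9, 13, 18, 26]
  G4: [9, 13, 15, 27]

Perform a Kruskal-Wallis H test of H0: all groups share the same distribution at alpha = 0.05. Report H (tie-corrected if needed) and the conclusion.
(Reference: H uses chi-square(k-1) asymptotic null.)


Step 1: Combine all N = 16 observations and assign midranks.
sorted (value, group, rank): (9,G3,1.5), (9,G4,1.5), (12,G1,3.5), (12,G2,3.5), (13,G1,6), (13,G3,6), (13,G4,6), (15,G4,8), (18,G1,9.5), (18,G3,9.5), (20,G2,11), (23,G1,12.5), (23,G2,12.5), (25,G1,14), (26,G3,15), (27,G4,16)
Step 2: Sum ranks within each group.
R_1 = 45.5 (n_1 = 5)
R_2 = 27 (n_2 = 3)
R_3 = 32 (n_3 = 4)
R_4 = 31.5 (n_4 = 4)
Step 3: H = 12/(N(N+1)) * sum(R_i^2/n_i) - 3(N+1)
     = 12/(16*17) * (45.5^2/5 + 27^2/3 + 32^2/4 + 31.5^2/4) - 3*17
     = 0.044118 * 1161.11 - 51
     = 0.225551.
Step 4: Ties present; correction factor C = 1 - 48/(16^3 - 16) = 0.988235. Corrected H = 0.225551 / 0.988235 = 0.228237.
Step 5: Under H0, H ~ chi^2(3); p-value = 0.972907.
Step 6: alpha = 0.05. fail to reject H0.

H = 0.2282, df = 3, p = 0.972907, fail to reject H0.


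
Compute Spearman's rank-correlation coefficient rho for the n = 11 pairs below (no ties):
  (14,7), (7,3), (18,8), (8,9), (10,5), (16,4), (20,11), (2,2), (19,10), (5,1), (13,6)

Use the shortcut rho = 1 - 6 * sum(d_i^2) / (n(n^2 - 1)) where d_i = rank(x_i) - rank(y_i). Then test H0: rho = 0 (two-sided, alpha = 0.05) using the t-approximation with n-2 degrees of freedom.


Step 1: Rank x and y separately (midranks; no ties here).
rank(x): 14->7, 7->3, 18->9, 8->4, 10->5, 16->8, 20->11, 2->1, 19->10, 5->2, 13->6
rank(y): 7->7, 3->3, 8->8, 9->9, 5->5, 4->4, 11->11, 2->2, 10->10, 1->1, 6->6
Step 2: d_i = R_x(i) - R_y(i); compute d_i^2.
  (7-7)^2=0, (3-3)^2=0, (9-8)^2=1, (4-9)^2=25, (5-5)^2=0, (8-4)^2=16, (11-11)^2=0, (1-2)^2=1, (10-10)^2=0, (2-1)^2=1, (6-6)^2=0
sum(d^2) = 44.
Step 3: rho = 1 - 6*44 / (11*(11^2 - 1)) = 1 - 264/1320 = 0.800000.
Step 4: Under H0, t = rho * sqrt((n-2)/(1-rho^2)) = 4.0000 ~ t(9).
Step 5: Two-sided p-value from the t-distribution with 9 df = 0.003110.
Step 6: alpha = 0.05. reject H0.

rho = 0.8000, p = 0.003110, reject H0 at alpha = 0.05.


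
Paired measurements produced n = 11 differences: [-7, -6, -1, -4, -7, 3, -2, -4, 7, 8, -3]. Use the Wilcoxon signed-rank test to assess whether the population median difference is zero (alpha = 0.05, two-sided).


Step 1: Drop any zero differences (none here) and take |d_i|.
|d| = [7, 6, 1, 4, 7, 3, 2, 4, 7, 8, 3]
Step 2: Midrank |d_i| (ties get averaged ranks).
ranks: |7|->9, |6|->7, |1|->1, |4|->5.5, |7|->9, |3|->3.5, |2|->2, |4|->5.5, |7|->9, |8|->11, |3|->3.5
Step 3: Attach original signs; sum ranks with positive sign and with negative sign.
W+ = 3.5 + 9 + 11 = 23.5
W- = 9 + 7 + 1 + 5.5 + 9 + 2 + 5.5 + 3.5 = 42.5
(Check: W+ + W- = 66 should equal n(n+1)/2 = 66.)
Step 4: Test statistic W = min(W+, W-) = 23.5.
Step 5: Ties in |d|, so use the tie-corrected normal approximation.
        E[W] = n(n+1)/4 = 11*12/4 = 33.
        Tie groups: |d|=3 (t=2), |d|=4 (t=2), |d|=7 (t=3); sum(t^3 - t) = 36.
        Var[W] = n(n+1)(2n+1)/24 - sum(t^3-t)/48 = 3036/24 - 36/48 = 125.75.
        z = (W - E[W]) / sqrt(Var[W]) = (23.5 - 33) / 11.2138 = -0.8472.
        Two-sided p = 2*Phi(z) = 0.396901.
Step 6: alpha = 0.05. fail to reject H0.

W+ = 23.5, W- = 42.5, W = min = 23.5, p = 0.396901, fail to reject H0.


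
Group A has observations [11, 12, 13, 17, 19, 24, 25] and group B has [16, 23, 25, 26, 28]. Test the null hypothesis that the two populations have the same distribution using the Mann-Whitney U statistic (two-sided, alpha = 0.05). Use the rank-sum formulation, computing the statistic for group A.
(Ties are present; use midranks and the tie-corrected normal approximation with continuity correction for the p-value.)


Step 1: Combine and sort all 12 observations; assign midranks.
sorted (value, group): (11,X), (12,X), (13,X), (16,Y), (17,X), (19,X), (23,Y), (24,X), (25,X), (25,Y), (26,Y), (28,Y)
ranks: 11->1, 12->2, 13->3, 16->4, 17->5, 19->6, 23->7, 24->8, 25->9.5, 25->9.5, 26->11, 28->12
Step 2: Rank sum for X: R1 = 1 + 2 + 3 + 5 + 6 + 8 + 9.5 = 34.5.
Step 3: U_X = R1 - n1(n1+1)/2 = 34.5 - 7*8/2 = 34.5 - 28 = 6.5.
       U_Y = n1*n2 - U_X = 35 - 6.5 = 28.5.
Step 4: Ties are present, so use the tie-corrected normal approximation (with continuity correction) for the p-value.
Step 5: p-value = 0.087602; compare to alpha = 0.05. fail to reject H0.

U_X = 6.5, p = 0.087602, fail to reject H0 at alpha = 0.05.


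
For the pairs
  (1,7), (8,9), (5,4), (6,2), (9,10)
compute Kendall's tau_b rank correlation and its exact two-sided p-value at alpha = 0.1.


Step 1: Enumerate the 10 unordered pairs (i,j) with i<j and classify each by sign(x_j-x_i) * sign(y_j-y_i).
  (1,2):dx=+7,dy=+2->C; (1,3):dx=+4,dy=-3->D; (1,4):dx=+5,dy=-5->D; (1,5):dx=+8,dy=+3->C
  (2,3):dx=-3,dy=-5->C; (2,4):dx=-2,dy=-7->C; (2,5):dx=+1,dy=+1->C; (3,4):dx=+1,dy=-2->D
  (3,5):dx=+4,dy=+6->C; (4,5):dx=+3,dy=+8->C
Step 2: C = 7, D = 3, total pairs = 10.
Step 3: tau = (C - D)/(n(n-1)/2) = (7 - 3)/10 = 0.400000.
Step 4: Exact two-sided p-value (enumerate n! = 120 permutations of y under H0): p = 0.483333.
Step 5: alpha = 0.1. fail to reject H0.

tau_b = 0.4000 (C=7, D=3), p = 0.483333, fail to reject H0.


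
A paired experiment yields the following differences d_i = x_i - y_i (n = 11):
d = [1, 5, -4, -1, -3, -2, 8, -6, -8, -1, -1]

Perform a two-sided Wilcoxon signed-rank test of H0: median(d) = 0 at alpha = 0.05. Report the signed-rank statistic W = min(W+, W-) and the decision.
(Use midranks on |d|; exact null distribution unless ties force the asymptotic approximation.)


Step 1: Drop any zero differences (none here) and take |d_i|.
|d| = [1, 5, 4, 1, 3, 2, 8, 6, 8, 1, 1]
Step 2: Midrank |d_i| (ties get averaged ranks).
ranks: |1|->2.5, |5|->8, |4|->7, |1|->2.5, |3|->6, |2|->5, |8|->10.5, |6|->9, |8|->10.5, |1|->2.5, |1|->2.5
Step 3: Attach original signs; sum ranks with positive sign and with negative sign.
W+ = 2.5 + 8 + 10.5 = 21
W- = 7 + 2.5 + 6 + 5 + 9 + 10.5 + 2.5 + 2.5 = 45
(Check: W+ + W- = 66 should equal n(n+1)/2 = 66.)
Step 4: Test statistic W = min(W+, W-) = 21.
Step 5: Ties in |d|, so use the tie-corrected normal approximation.
        E[W] = n(n+1)/4 = 11*12/4 = 33.
        Tie groups: |d|=1 (t=4), |d|=8 (t=2); sum(t^3 - t) = 66.
        Var[W] = n(n+1)(2n+1)/24 - sum(t^3-t)/48 = 3036/24 - 66/48 = 125.125.
        z = (W - E[W]) / sqrt(Var[W]) = (21 - 33) / 11.1859 = -1.0728.
        Two-sided p = 2*Phi(z) = 0.283371.
Step 6: alpha = 0.05. fail to reject H0.

W+ = 21, W- = 45, W = min = 21, p = 0.283371, fail to reject H0.


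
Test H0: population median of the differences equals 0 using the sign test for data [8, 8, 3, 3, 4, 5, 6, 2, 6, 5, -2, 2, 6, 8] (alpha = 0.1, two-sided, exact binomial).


Step 1: Discard zero differences. Original n = 14; n_eff = number of nonzero differences = 14.
Nonzero differences (with sign): +8, +8, +3, +3, +4, +5, +6, +2, +6, +5, -2, +2, +6, +8
Step 2: Count signs: positive = 13, negative = 1.
Step 3: Under H0: P(positive) = 0.5, so the number of positives S ~ Bin(14, 0.5).
Step 4: Two-sided exact p-value = sum of Bin(14,0.5) probabilities at or below the observed probability = 0.001831.
Step 5: alpha = 0.1. reject H0.

n_eff = 14, pos = 13, neg = 1, p = 0.001831, reject H0.


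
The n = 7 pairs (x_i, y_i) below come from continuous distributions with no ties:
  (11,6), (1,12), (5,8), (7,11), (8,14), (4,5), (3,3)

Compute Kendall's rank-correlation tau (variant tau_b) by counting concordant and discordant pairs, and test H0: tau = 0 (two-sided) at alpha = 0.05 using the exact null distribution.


Step 1: Enumerate the 21 unordered pairs (i,j) with i<j and classify each by sign(x_j-x_i) * sign(y_j-y_i).
  (1,2):dx=-10,dy=+6->D; (1,3):dx=-6,dy=+2->D; (1,4):dx=-4,dy=+5->D; (1,5):dx=-3,dy=+8->D
  (1,6):dx=-7,dy=-1->C; (1,7):dx=-8,dy=-3->C; (2,3):dx=+4,dy=-4->D; (2,4):dx=+6,dy=-1->D
  (2,5):dx=+7,dy=+2->C; (2,6):dx=+3,dy=-7->D; (2,7):dx=+2,dy=-9->D; (3,4):dx=+2,dy=+3->C
  (3,5):dx=+3,dy=+6->C; (3,6):dx=-1,dy=-3->C; (3,7):dx=-2,dy=-5->C; (4,5):dx=+1,dy=+3->C
  (4,6):dx=-3,dy=-6->C; (4,7):dx=-4,dy=-8->C; (5,6):dx=-4,dy=-9->C; (5,7):dx=-5,dy=-11->C
  (6,7):dx=-1,dy=-2->C
Step 2: C = 13, D = 8, total pairs = 21.
Step 3: tau = (C - D)/(n(n-1)/2) = (13 - 8)/21 = 0.238095.
Step 4: Exact two-sided p-value (enumerate n! = 5040 permutations of y under H0): p = 0.561905.
Step 5: alpha = 0.05. fail to reject H0.

tau_b = 0.2381 (C=13, D=8), p = 0.561905, fail to reject H0.


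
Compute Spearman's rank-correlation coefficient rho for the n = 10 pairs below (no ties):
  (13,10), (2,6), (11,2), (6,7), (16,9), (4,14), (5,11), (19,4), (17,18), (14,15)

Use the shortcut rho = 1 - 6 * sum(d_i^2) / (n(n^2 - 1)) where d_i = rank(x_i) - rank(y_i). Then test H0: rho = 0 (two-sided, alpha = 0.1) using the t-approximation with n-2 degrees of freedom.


Step 1: Rank x and y separately (midranks; no ties here).
rank(x): 13->6, 2->1, 11->5, 6->4, 16->8, 4->2, 5->3, 19->10, 17->9, 14->7
rank(y): 10->6, 6->3, 2->1, 7->4, 9->5, 14->8, 11->7, 4->2, 18->10, 15->9
Step 2: d_i = R_x(i) - R_y(i); compute d_i^2.
  (6-6)^2=0, (1-3)^2=4, (5-1)^2=16, (4-4)^2=0, (8-5)^2=9, (2-8)^2=36, (3-7)^2=16, (10-2)^2=64, (9-10)^2=1, (7-9)^2=4
sum(d^2) = 150.
Step 3: rho = 1 - 6*150 / (10*(10^2 - 1)) = 1 - 900/990 = 0.090909.
Step 4: Under H0, t = rho * sqrt((n-2)/(1-rho^2)) = 0.2582 ~ t(8).
Step 5: Two-sided p-value from the t-distribution with 8 df = 0.802772.
Step 6: alpha = 0.1. fail to reject H0.

rho = 0.0909, p = 0.802772, fail to reject H0 at alpha = 0.1.


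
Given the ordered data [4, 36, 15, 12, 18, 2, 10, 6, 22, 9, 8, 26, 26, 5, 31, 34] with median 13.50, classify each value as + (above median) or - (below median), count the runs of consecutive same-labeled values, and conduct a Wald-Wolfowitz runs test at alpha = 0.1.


Step 1: Compute median = 13.50; label A = above, B = below.
Labels in order: BAABABBBABBAABAA  (n_A = 8, n_B = 8)
Step 2: Count runs R = 10.
Step 3: Under H0 (random ordering), E[R] = 2*n_A*n_B/(n_A+n_B) + 1 = 2*8*8/16 + 1 = 9.0000.
        Var[R] = 2*n_A*n_B*(2*n_A*n_B - n_A - n_B) / ((n_A+n_B)^2 * (n_A+n_B-1)) = 14336/3840 = 3.7333.
        SD[R] = 1.9322.
Step 4: Continuity-corrected z = (R - 0.5 - E[R]) / SD[R] = (10 - 0.5 - 9.0000) / 1.9322 = 0.2588.
Step 5: Two-sided p-value via normal approximation = 2*(1 - Phi(|z|)) = 0.795809.
Step 6: alpha = 0.1. fail to reject H0.

R = 10, z = 0.2588, p = 0.795809, fail to reject H0.


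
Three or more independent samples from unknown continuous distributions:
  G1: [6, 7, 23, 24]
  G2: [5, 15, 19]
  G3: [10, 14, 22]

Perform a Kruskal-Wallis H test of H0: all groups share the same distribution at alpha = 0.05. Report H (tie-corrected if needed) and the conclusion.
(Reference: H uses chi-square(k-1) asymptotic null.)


Step 1: Combine all N = 10 observations and assign midranks.
sorted (value, group, rank): (5,G2,1), (6,G1,2), (7,G1,3), (10,G3,4), (14,G3,5), (15,G2,6), (19,G2,7), (22,G3,8), (23,G1,9), (24,G1,10)
Step 2: Sum ranks within each group.
R_1 = 24 (n_1 = 4)
R_2 = 14 (n_2 = 3)
R_3 = 17 (n_3 = 3)
Step 3: H = 12/(N(N+1)) * sum(R_i^2/n_i) - 3(N+1)
     = 12/(10*11) * (24^2/4 + 14^2/3 + 17^2/3) - 3*11
     = 0.109091 * 305.667 - 33
     = 0.345455.
Step 4: No ties, so H is used without correction.
Step 5: Under H0, H ~ chi^2(2); p-value = 0.841367.
Step 6: alpha = 0.05. fail to reject H0.

H = 0.3455, df = 2, p = 0.841367, fail to reject H0.


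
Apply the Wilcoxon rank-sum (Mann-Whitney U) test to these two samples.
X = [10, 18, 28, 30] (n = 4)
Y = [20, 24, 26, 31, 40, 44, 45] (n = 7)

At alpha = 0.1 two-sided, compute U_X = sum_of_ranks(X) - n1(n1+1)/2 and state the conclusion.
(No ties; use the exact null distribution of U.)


Step 1: Combine and sort all 11 observations; assign midranks.
sorted (value, group): (10,X), (18,X), (20,Y), (24,Y), (26,Y), (28,X), (30,X), (31,Y), (40,Y), (44,Y), (45,Y)
ranks: 10->1, 18->2, 20->3, 24->4, 26->5, 28->6, 30->7, 31->8, 40->9, 44->10, 45->11
Step 2: Rank sum for X: R1 = 1 + 2 + 6 + 7 = 16.
Step 3: U_X = R1 - n1(n1+1)/2 = 16 - 4*5/2 = 16 - 10 = 6.
       U_Y = n1*n2 - U_X = 28 - 6 = 22.
Step 4: No ties, so the exact null distribution of U (based on enumerating the C(11,4) = 330 equally likely rank assignments) gives the two-sided p-value.
Step 5: p-value = 0.163636; compare to alpha = 0.1. fail to reject H0.

U_X = 6, p = 0.163636, fail to reject H0 at alpha = 0.1.


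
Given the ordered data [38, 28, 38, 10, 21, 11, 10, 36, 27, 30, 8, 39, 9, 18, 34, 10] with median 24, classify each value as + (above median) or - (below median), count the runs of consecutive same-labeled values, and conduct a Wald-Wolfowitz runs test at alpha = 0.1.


Step 1: Compute median = 24; label A = above, B = below.
Labels in order: AAABBBBAAABABBAB  (n_A = 8, n_B = 8)
Step 2: Count runs R = 8.
Step 3: Under H0 (random ordering), E[R] = 2*n_A*n_B/(n_A+n_B) + 1 = 2*8*8/16 + 1 = 9.0000.
        Var[R] = 2*n_A*n_B*(2*n_A*n_B - n_A - n_B) / ((n_A+n_B)^2 * (n_A+n_B-1)) = 14336/3840 = 3.7333.
        SD[R] = 1.9322.
Step 4: Continuity-corrected z = (R + 0.5 - E[R]) / SD[R] = (8 + 0.5 - 9.0000) / 1.9322 = -0.2588.
Step 5: Two-sided p-value via normal approximation = 2*(1 - Phi(|z|)) = 0.795809.
Step 6: alpha = 0.1. fail to reject H0.

R = 8, z = -0.2588, p = 0.795809, fail to reject H0.


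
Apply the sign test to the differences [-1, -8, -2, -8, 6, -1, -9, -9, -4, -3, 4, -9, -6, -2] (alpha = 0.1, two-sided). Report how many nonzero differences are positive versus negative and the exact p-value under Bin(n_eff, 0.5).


Step 1: Discard zero differences. Original n = 14; n_eff = number of nonzero differences = 14.
Nonzero differences (with sign): -1, -8, -2, -8, +6, -1, -9, -9, -4, -3, +4, -9, -6, -2
Step 2: Count signs: positive = 2, negative = 12.
Step 3: Under H0: P(positive) = 0.5, so the number of positives S ~ Bin(14, 0.5).
Step 4: Two-sided exact p-value = sum of Bin(14,0.5) probabilities at or below the observed probability = 0.012939.
Step 5: alpha = 0.1. reject H0.

n_eff = 14, pos = 2, neg = 12, p = 0.012939, reject H0.


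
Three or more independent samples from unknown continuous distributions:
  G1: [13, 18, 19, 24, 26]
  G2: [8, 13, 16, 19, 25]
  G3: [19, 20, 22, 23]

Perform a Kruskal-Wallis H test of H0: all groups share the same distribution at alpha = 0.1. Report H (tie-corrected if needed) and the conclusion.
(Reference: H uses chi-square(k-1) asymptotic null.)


Step 1: Combine all N = 14 observations and assign midranks.
sorted (value, group, rank): (8,G2,1), (13,G1,2.5), (13,G2,2.5), (16,G2,4), (18,G1,5), (19,G1,7), (19,G2,7), (19,G3,7), (20,G3,9), (22,G3,10), (23,G3,11), (24,G1,12), (25,G2,13), (26,G1,14)
Step 2: Sum ranks within each group.
R_1 = 40.5 (n_1 = 5)
R_2 = 27.5 (n_2 = 5)
R_3 = 37 (n_3 = 4)
Step 3: H = 12/(N(N+1)) * sum(R_i^2/n_i) - 3(N+1)
     = 12/(14*15) * (40.5^2/5 + 27.5^2/5 + 37^2/4) - 3*15
     = 0.057143 * 821.55 - 45
     = 1.945714.
Step 4: Ties present; correction factor C = 1 - 30/(14^3 - 14) = 0.989011. Corrected H = 1.945714 / 0.989011 = 1.967333.
Step 5: Under H0, H ~ chi^2(2); p-value = 0.373937.
Step 6: alpha = 0.1. fail to reject H0.

H = 1.9673, df = 2, p = 0.373937, fail to reject H0.


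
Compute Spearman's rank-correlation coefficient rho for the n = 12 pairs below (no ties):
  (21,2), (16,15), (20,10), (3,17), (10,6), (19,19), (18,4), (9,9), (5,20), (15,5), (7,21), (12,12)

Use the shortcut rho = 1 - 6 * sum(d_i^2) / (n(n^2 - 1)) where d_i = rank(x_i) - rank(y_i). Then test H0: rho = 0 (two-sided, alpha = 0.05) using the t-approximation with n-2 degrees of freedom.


Step 1: Rank x and y separately (midranks; no ties here).
rank(x): 21->12, 16->8, 20->11, 3->1, 10->5, 19->10, 18->9, 9->4, 5->2, 15->7, 7->3, 12->6
rank(y): 2->1, 15->8, 10->6, 17->9, 6->4, 19->10, 4->2, 9->5, 20->11, 5->3, 21->12, 12->7
Step 2: d_i = R_x(i) - R_y(i); compute d_i^2.
  (12-1)^2=121, (8-8)^2=0, (11-6)^2=25, (1-9)^2=64, (5-4)^2=1, (10-10)^2=0, (9-2)^2=49, (4-5)^2=1, (2-11)^2=81, (7-3)^2=16, (3-12)^2=81, (6-7)^2=1
sum(d^2) = 440.
Step 3: rho = 1 - 6*440 / (12*(12^2 - 1)) = 1 - 2640/1716 = -0.538462.
Step 4: Under H0, t = rho * sqrt((n-2)/(1-rho^2)) = -2.0207 ~ t(10).
Step 5: Two-sided p-value from the t-distribution with 10 df = 0.070894.
Step 6: alpha = 0.05. fail to reject H0.

rho = -0.5385, p = 0.070894, fail to reject H0 at alpha = 0.05.


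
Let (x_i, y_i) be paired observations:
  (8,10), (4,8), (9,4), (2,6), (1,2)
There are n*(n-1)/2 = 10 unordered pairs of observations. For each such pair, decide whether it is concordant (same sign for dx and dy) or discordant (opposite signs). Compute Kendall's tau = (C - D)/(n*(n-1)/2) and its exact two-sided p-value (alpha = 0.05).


Step 1: Enumerate the 10 unordered pairs (i,j) with i<j and classify each by sign(x_j-x_i) * sign(y_j-y_i).
  (1,2):dx=-4,dy=-2->C; (1,3):dx=+1,dy=-6->D; (1,4):dx=-6,dy=-4->C; (1,5):dx=-7,dy=-8->C
  (2,3):dx=+5,dy=-4->D; (2,4):dx=-2,dy=-2->C; (2,5):dx=-3,dy=-6->C; (3,4):dx=-7,dy=+2->D
  (3,5):dx=-8,dy=-2->C; (4,5):dx=-1,dy=-4->C
Step 2: C = 7, D = 3, total pairs = 10.
Step 3: tau = (C - D)/(n(n-1)/2) = (7 - 3)/10 = 0.400000.
Step 4: Exact two-sided p-value (enumerate n! = 120 permutations of y under H0): p = 0.483333.
Step 5: alpha = 0.05. fail to reject H0.

tau_b = 0.4000 (C=7, D=3), p = 0.483333, fail to reject H0.


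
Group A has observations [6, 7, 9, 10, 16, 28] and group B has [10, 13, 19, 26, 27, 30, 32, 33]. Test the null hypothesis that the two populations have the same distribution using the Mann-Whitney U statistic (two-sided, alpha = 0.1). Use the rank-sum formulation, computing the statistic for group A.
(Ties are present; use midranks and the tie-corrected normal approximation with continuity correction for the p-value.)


Step 1: Combine and sort all 14 observations; assign midranks.
sorted (value, group): (6,X), (7,X), (9,X), (10,X), (10,Y), (13,Y), (16,X), (19,Y), (26,Y), (27,Y), (28,X), (30,Y), (32,Y), (33,Y)
ranks: 6->1, 7->2, 9->3, 10->4.5, 10->4.5, 13->6, 16->7, 19->8, 26->9, 27->10, 28->11, 30->12, 32->13, 33->14
Step 2: Rank sum for X: R1 = 1 + 2 + 3 + 4.5 + 7 + 11 = 28.5.
Step 3: U_X = R1 - n1(n1+1)/2 = 28.5 - 6*7/2 = 28.5 - 21 = 7.5.
       U_Y = n1*n2 - U_X = 48 - 7.5 = 40.5.
Step 4: Ties are present, so use the tie-corrected normal approximation (with continuity correction) for the p-value.
Step 5: p-value = 0.038653; compare to alpha = 0.1. reject H0.

U_X = 7.5, p = 0.038653, reject H0 at alpha = 0.1.


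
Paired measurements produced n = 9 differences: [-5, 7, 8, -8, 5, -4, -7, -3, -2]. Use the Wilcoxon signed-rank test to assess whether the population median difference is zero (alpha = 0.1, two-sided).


Step 1: Drop any zero differences (none here) and take |d_i|.
|d| = [5, 7, 8, 8, 5, 4, 7, 3, 2]
Step 2: Midrank |d_i| (ties get averaged ranks).
ranks: |5|->4.5, |7|->6.5, |8|->8.5, |8|->8.5, |5|->4.5, |4|->3, |7|->6.5, |3|->2, |2|->1
Step 3: Attach original signs; sum ranks with positive sign and with negative sign.
W+ = 6.5 + 8.5 + 4.5 = 19.5
W- = 4.5 + 8.5 + 3 + 6.5 + 2 + 1 = 25.5
(Check: W+ + W- = 45 should equal n(n+1)/2 = 45.)
Step 4: Test statistic W = min(W+, W-) = 19.5.
Step 5: Ties in |d|, so use the tie-corrected normal approximation.
        E[W] = n(n+1)/4 = 9*10/4 = 22.5.
        Tie groups: |d|=5 (t=2), |d|=7 (t=2), |d|=8 (t=2); sum(t^3 - t) = 18.
        Var[W] = n(n+1)(2n+1)/24 - sum(t^3-t)/48 = 1710/24 - 18/48 = 70.875.
        z = (W - E[W]) / sqrt(Var[W]) = (19.5 - 22.5) / 8.4187 = -0.3563.
        Two-sided p = 2*Phi(z) = 0.721580.
Step 6: alpha = 0.1. fail to reject H0.

W+ = 19.5, W- = 25.5, W = min = 19.5, p = 0.721580, fail to reject H0.


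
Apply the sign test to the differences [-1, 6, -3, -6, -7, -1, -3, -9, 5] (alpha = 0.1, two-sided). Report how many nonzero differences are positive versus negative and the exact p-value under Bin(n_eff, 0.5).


Step 1: Discard zero differences. Original n = 9; n_eff = number of nonzero differences = 9.
Nonzero differences (with sign): -1, +6, -3, -6, -7, -1, -3, -9, +5
Step 2: Count signs: positive = 2, negative = 7.
Step 3: Under H0: P(positive) = 0.5, so the number of positives S ~ Bin(9, 0.5).
Step 4: Two-sided exact p-value = sum of Bin(9,0.5) probabilities at or below the observed probability = 0.179688.
Step 5: alpha = 0.1. fail to reject H0.

n_eff = 9, pos = 2, neg = 7, p = 0.179688, fail to reject H0.


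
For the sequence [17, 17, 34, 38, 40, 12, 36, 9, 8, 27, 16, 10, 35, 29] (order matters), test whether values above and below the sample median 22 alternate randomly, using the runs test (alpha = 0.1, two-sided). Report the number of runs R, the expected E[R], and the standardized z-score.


Step 1: Compute median = 22; label A = above, B = below.
Labels in order: BBAAABABBABBAA  (n_A = 7, n_B = 7)
Step 2: Count runs R = 8.
Step 3: Under H0 (random ordering), E[R] = 2*n_A*n_B/(n_A+n_B) + 1 = 2*7*7/14 + 1 = 8.0000.
        Var[R] = 2*n_A*n_B*(2*n_A*n_B - n_A - n_B) / ((n_A+n_B)^2 * (n_A+n_B-1)) = 8232/2548 = 3.2308.
        SD[R] = 1.7974.
Step 4: R = E[R], so z = 0 with no continuity correction.
Step 5: Two-sided p-value via normal approximation = 2*(1 - Phi(|z|)) = 1.000000.
Step 6: alpha = 0.1. fail to reject H0.

R = 8, z = 0.0000, p = 1.000000, fail to reject H0.


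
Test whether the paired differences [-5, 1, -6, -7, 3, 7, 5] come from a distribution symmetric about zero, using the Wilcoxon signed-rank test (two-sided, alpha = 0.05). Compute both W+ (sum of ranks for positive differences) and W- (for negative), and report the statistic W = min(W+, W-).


Step 1: Drop any zero differences (none here) and take |d_i|.
|d| = [5, 1, 6, 7, 3, 7, 5]
Step 2: Midrank |d_i| (ties get averaged ranks).
ranks: |5|->3.5, |1|->1, |6|->5, |7|->6.5, |3|->2, |7|->6.5, |5|->3.5
Step 3: Attach original signs; sum ranks with positive sign and with negative sign.
W+ = 1 + 2 + 6.5 + 3.5 = 13
W- = 3.5 + 5 + 6.5 = 15
(Check: W+ + W- = 28 should equal n(n+1)/2 = 28.)
Step 4: Test statistic W = min(W+, W-) = 13.
Step 5: Ties in |d|, so use the tie-corrected normal approximation.
        E[W] = n(n+1)/4 = 7*8/4 = 14.
        Tie groups: |d|=5 (t=2), |d|=7 (t=2); sum(t^3 - t) = 12.
        Var[W] = n(n+1)(2n+1)/24 - sum(t^3-t)/48 = 840/24 - 12/48 = 34.75.
        z = (W - E[W]) / sqrt(Var[W]) = (13 - 14) / 5.8949 = -0.1696.
        Two-sided p = 2*Phi(z) = 0.865295.
Step 6: alpha = 0.05. fail to reject H0.

W+ = 13, W- = 15, W = min = 13, p = 0.865295, fail to reject H0.


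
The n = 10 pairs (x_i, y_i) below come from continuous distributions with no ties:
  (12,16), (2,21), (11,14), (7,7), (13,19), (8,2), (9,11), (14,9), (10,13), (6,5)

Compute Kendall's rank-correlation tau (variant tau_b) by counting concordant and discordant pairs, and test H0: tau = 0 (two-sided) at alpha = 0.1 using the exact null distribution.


Step 1: Enumerate the 45 unordered pairs (i,j) with i<j and classify each by sign(x_j-x_i) * sign(y_j-y_i).
  (1,2):dx=-10,dy=+5->D; (1,3):dx=-1,dy=-2->C; (1,4):dx=-5,dy=-9->C; (1,5):dx=+1,dy=+3->C
  (1,6):dx=-4,dy=-14->C; (1,7):dx=-3,dy=-5->C; (1,8):dx=+2,dy=-7->D; (1,9):dx=-2,dy=-3->C
  (1,10):dx=-6,dy=-11->C; (2,3):dx=+9,dy=-7->D; (2,4):dx=+5,dy=-14->D; (2,5):dx=+11,dy=-2->D
  (2,6):dx=+6,dy=-19->D; (2,7):dx=+7,dy=-10->D; (2,8):dx=+12,dy=-12->D; (2,9):dx=+8,dy=-8->D
  (2,10):dx=+4,dy=-16->D; (3,4):dx=-4,dy=-7->C; (3,5):dx=+2,dy=+5->C; (3,6):dx=-3,dy=-12->C
  (3,7):dx=-2,dy=-3->C; (3,8):dx=+3,dy=-5->D; (3,9):dx=-1,dy=-1->C; (3,10):dx=-5,dy=-9->C
  (4,5):dx=+6,dy=+12->C; (4,6):dx=+1,dy=-5->D; (4,7):dx=+2,dy=+4->C; (4,8):dx=+7,dy=+2->C
  (4,9):dx=+3,dy=+6->C; (4,10):dx=-1,dy=-2->C; (5,6):dx=-5,dy=-17->C; (5,7):dx=-4,dy=-8->C
  (5,8):dx=+1,dy=-10->D; (5,9):dx=-3,dy=-6->C; (5,10):dx=-7,dy=-14->C; (6,7):dx=+1,dy=+9->C
  (6,8):dx=+6,dy=+7->C; (6,9):dx=+2,dy=+11->C; (6,10):dx=-2,dy=+3->D; (7,8):dx=+5,dy=-2->D
  (7,9):dx=+1,dy=+2->C; (7,10):dx=-3,dy=-6->C; (8,9):dx=-4,dy=+4->D; (8,10):dx=-8,dy=-4->C
  (9,10):dx=-4,dy=-8->C
Step 2: C = 29, D = 16, total pairs = 45.
Step 3: tau = (C - D)/(n(n-1)/2) = (29 - 16)/45 = 0.288889.
Step 4: Exact two-sided p-value (enumerate n! = 3628800 permutations of y under H0): p = 0.291248.
Step 5: alpha = 0.1. fail to reject H0.

tau_b = 0.2889 (C=29, D=16), p = 0.291248, fail to reject H0.
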